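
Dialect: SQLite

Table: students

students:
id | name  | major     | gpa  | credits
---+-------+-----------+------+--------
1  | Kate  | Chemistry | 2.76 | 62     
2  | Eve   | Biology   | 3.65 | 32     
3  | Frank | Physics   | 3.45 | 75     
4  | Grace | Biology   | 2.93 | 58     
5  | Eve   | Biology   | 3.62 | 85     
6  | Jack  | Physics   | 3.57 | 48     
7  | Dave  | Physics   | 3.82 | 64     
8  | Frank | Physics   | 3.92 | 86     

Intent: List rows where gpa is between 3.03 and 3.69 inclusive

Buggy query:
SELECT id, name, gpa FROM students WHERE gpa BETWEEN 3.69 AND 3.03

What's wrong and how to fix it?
Bug: BETWEEN expects the lower bound first; with 3.69 AND 3.03 the range is empty

Fix: Swap the bounds so the smaller value comes first

Corrected query:
SELECT id, name, gpa FROM students WHERE gpa BETWEEN 3.03 AND 3.69

Result:
id | name  | gpa 
---+-------+-----
2  | Eve   | 3.65
3  | Frank | 3.45
5  | Eve   | 3.62
6  | Jack  | 3.57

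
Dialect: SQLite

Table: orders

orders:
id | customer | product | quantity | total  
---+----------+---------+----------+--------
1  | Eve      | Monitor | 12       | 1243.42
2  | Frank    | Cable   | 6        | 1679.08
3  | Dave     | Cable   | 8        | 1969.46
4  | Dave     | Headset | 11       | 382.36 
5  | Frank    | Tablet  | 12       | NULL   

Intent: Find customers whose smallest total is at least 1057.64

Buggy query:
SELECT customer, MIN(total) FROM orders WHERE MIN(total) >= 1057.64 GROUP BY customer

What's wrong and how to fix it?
Bug: MIN() in WHERE is a misuse of aggregate

Fix: Replace WHERE with HAVING after the GROUP BY

Corrected query:
SELECT customer, MIN(total) FROM orders GROUP BY customer HAVING MIN(total) >= 1057.64

Result:
customer | MIN(total)
---------+-----------
Eve      | 1243.42   
Frank    | 1679.08   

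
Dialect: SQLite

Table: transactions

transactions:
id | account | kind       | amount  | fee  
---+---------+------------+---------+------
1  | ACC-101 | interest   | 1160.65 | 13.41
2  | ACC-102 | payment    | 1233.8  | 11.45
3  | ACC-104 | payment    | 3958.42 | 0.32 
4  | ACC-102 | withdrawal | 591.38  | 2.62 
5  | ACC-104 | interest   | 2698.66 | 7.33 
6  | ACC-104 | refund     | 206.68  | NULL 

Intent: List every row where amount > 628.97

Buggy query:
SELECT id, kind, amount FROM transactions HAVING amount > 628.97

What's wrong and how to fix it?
Bug: This is a non-aggregate query (no GROUP BY, no aggregates), so in SQLite the HAVING clause is invalid here; a row-level condition belongs in WHERE

Fix: Use WHERE for row-level filtering

Corrected query:
SELECT id, kind, amount FROM transactions WHERE amount > 628.97

Result:
id | kind     | amount 
---+----------+--------
1  | interest | 1160.65
2  | payment  | 1233.8 
3  | payment  | 3958.42
5  | interest | 2698.66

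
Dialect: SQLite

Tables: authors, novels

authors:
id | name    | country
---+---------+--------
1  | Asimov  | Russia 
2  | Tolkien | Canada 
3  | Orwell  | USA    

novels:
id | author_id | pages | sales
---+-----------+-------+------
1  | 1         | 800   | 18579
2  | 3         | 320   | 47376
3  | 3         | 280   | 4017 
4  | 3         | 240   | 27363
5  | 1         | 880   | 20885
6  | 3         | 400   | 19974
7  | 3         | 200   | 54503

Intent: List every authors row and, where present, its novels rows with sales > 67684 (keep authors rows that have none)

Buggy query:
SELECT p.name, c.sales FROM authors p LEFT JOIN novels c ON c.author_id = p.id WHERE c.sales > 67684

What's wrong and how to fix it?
Bug: Filtering c.sales in WHERE discards the NULL rows produced by LEFT JOIN, turning it into an inner join

Fix: Move the right-table condition into the ON clause so unmatched parents are kept

Corrected query:
SELECT p.name, c.sales FROM authors p LEFT JOIN novels c ON c.author_id = p.id AND c.sales > 67684

Result:
name    | sales
--------+------
Asimov  | NULL 
Tolkien | NULL 
Orwell  | NULL 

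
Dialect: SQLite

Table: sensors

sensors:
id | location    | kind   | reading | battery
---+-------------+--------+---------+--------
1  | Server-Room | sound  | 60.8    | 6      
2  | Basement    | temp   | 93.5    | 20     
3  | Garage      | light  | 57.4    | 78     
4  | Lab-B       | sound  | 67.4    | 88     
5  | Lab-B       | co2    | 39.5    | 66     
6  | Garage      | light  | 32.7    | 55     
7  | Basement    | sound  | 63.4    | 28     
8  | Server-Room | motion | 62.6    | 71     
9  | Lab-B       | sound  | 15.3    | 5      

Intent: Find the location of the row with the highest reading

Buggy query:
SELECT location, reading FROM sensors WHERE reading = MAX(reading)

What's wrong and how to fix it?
Bug: MAX(reading) is an aggregate and cannot be used directly in WHERE

Fix: Wrap MAX in a scalar subquery so WHERE compares against a single value

Corrected query:
SELECT location, reading FROM sensors WHERE reading = (SELECT MAX(reading) FROM sensors)

Result:
location | reading
---------+--------
Basement | 93.5   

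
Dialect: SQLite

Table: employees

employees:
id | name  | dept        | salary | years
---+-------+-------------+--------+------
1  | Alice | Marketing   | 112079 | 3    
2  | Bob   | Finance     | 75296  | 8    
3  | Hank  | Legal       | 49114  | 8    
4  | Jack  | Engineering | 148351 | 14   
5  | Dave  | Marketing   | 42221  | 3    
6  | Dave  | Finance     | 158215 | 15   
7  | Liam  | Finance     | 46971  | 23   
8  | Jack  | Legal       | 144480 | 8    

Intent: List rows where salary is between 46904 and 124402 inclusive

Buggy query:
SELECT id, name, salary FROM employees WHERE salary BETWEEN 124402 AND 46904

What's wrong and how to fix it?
Bug: The bounds are reversed; BETWEEN a AND b requires a <= b to match anything

Fix: Swap the bounds so the smaller value comes first

Corrected query:
SELECT id, name, salary FROM employees WHERE salary BETWEEN 46904 AND 124402

Result:
id | name  | salary
---+-------+-------
1  | Alice | 112079
2  | Bob   | 75296 
3  | Hank  | 49114 
7  | Liam  | 46971 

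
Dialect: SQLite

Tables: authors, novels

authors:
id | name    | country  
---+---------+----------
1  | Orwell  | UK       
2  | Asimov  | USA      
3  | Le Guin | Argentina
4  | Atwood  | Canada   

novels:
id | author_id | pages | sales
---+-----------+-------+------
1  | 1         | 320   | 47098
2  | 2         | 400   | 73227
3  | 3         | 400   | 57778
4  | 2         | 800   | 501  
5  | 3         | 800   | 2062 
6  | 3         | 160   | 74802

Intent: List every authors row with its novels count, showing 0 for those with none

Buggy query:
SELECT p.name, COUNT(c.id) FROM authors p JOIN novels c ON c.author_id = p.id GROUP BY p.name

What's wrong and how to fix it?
Bug: INNER JOIN drops authors rows that have no matching novels rows

Fix: Switch to LEFT JOIN to retain unmatched parent rows

Corrected query:
SELECT p.name, COUNT(c.id) FROM authors p LEFT JOIN novels c ON c.author_id = p.id GROUP BY p.name

Result:
name    | COUNT(c.id)
--------+------------
Asimov  | 2          
Atwood  | 0          
Le Guin | 3          
Orwell  | 1          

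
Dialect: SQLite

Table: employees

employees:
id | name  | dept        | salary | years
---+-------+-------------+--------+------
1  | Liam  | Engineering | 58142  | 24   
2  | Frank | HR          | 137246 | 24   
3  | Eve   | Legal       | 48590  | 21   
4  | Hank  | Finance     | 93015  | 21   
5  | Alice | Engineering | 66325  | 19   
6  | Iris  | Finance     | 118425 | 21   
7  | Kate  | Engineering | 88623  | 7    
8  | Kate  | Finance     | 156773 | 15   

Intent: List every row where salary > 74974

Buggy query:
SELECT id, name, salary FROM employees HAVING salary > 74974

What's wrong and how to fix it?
Bug: This is a non-aggregate query (no GROUP BY, no aggregates), so in SQLite the HAVING clause is invalid here; a row-level condition belongs in WHERE

Fix: Use WHERE for row-level filtering

Corrected query:
SELECT id, name, salary FROM employees WHERE salary > 74974

Result:
id | name  | salary
---+-------+-------
2  | Frank | 137246
4  | Hank  | 93015 
6  | Iris  | 118425
7  | Kate  | 88623 
8  | Kate  | 156773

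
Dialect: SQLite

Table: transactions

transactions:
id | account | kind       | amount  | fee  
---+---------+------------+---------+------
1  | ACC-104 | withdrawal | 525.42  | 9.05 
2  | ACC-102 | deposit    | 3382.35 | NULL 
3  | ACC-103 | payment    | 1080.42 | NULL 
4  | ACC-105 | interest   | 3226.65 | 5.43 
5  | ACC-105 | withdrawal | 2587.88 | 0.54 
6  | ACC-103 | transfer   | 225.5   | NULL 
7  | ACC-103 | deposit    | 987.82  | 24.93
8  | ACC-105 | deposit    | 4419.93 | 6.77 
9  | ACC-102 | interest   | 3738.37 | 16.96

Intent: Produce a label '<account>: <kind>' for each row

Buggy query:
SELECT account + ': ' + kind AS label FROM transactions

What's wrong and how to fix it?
Bug: '+' is numeric addition; on text columns SQLite converts them to 0 instead of concatenating

Fix: Use the || operator for string concatenation

Corrected query:
SELECT account || ': ' || kind AS label FROM transactions

Result:
label              
-------------------
ACC-104: withdrawal
ACC-102: deposit   
ACC-103: payment   
ACC-105: interest  
ACC-105: withdrawal
ACC-103: transfer  
ACC-103: deposit   
ACC-105: deposit   
ACC-102: interest  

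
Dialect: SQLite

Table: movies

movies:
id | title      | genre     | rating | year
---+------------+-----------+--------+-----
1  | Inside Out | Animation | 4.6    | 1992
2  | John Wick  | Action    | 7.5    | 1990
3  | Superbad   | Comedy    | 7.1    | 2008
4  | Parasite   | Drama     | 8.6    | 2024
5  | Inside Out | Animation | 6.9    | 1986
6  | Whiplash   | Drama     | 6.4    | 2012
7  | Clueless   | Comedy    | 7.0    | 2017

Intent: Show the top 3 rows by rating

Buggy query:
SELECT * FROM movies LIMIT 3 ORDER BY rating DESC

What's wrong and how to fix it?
Bug: ORDER BY cannot follow LIMIT; LIMIT is the final clause

Fix: Sort with ORDER BY, then apply LIMIT

Corrected query:
SELECT * FROM movies ORDER BY rating DESC LIMIT 3

Result:
id | title     | genre  | rating | year
---+-----------+--------+--------+-----
4  | Parasite  | Drama  | 8.6    | 2024
2  | John Wick | Action | 7.5    | 1990
3  | Superbad  | Comedy | 7.1    | 2008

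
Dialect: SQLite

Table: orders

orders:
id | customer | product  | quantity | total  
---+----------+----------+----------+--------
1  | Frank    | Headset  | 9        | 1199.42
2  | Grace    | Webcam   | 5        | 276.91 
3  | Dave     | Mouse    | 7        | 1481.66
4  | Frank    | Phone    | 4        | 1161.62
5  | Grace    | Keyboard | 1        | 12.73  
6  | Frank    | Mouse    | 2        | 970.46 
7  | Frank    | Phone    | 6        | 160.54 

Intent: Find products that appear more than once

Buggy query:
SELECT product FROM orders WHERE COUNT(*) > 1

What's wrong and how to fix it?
Bug: COUNT(*) is an aggregate and cannot be used in WHERE

Fix: Group first, then use HAVING for the count condition

Corrected query:
SELECT product FROM orders GROUP BY product HAVING COUNT(*) > 1

Result:
product
-------
Mouse  
Phone  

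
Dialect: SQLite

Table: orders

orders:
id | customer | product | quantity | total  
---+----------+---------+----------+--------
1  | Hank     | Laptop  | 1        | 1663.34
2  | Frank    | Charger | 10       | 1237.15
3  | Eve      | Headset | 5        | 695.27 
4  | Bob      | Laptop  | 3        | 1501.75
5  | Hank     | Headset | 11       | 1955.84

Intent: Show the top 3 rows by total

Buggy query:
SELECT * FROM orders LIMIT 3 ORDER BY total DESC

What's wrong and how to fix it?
Bug: LIMIT must come after ORDER BY

Fix: Sort with ORDER BY, then apply LIMIT

Corrected query:
SELECT * FROM orders ORDER BY total DESC LIMIT 3

Result:
id | customer | product | quantity | total  
---+----------+---------+----------+--------
5  | Hank     | Headset | 11       | 1955.84
1  | Hank     | Laptop  | 1        | 1663.34
4  | Bob      | Laptop  | 3        | 1501.75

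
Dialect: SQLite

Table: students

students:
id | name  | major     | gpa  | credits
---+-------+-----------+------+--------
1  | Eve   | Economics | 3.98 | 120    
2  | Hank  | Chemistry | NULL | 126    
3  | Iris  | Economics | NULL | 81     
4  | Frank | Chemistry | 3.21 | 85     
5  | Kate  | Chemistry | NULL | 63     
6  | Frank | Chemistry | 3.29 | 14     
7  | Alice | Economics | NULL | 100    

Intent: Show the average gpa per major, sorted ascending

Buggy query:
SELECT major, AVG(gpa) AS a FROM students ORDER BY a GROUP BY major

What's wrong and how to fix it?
Bug: ORDER BY appears before GROUP BY; SQL clause order requires GROUP BY first

Fix: Reorder: SELECT … FROM … GROUP BY … ORDER BY …

Corrected query:
SELECT major, AVG(gpa) AS a FROM students GROUP BY major ORDER BY a

Result:
major     | a   
----------+-----
Chemistry | 3.25
Economics | 3.98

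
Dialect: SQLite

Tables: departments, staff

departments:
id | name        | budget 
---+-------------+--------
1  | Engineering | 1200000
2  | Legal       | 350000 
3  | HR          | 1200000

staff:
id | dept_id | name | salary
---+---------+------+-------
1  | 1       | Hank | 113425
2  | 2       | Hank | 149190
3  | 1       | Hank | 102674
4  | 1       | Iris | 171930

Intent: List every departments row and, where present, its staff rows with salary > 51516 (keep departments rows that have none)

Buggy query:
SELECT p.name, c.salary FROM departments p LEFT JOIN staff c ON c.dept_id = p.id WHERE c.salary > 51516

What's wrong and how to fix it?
Bug: Filtering c.salary in WHERE discards the NULL rows produced by LEFT JOIN, turning it into an inner join

Fix: Put 'c.salary > 51516' in the JOIN's ON clause instead of WHERE

Corrected query:
SELECT p.name, c.salary FROM departments p LEFT JOIN staff c ON c.dept_id = p.id AND c.salary > 51516

Result:
name        | salary
------------+-------
Engineering | 102674
Engineering | 113425
Engineering | 171930
Legal       | 149190
HR          | NULL  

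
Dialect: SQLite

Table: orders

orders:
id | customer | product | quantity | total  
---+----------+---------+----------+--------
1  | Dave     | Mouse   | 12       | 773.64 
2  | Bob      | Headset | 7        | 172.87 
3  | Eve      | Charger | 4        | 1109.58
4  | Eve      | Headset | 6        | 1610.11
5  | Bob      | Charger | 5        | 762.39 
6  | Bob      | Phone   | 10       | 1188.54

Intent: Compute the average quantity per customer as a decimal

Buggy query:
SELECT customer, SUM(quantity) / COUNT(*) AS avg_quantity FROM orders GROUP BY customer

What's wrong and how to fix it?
Bug: SUM(quantity) and COUNT(*) are both integers; the division truncates the fractional part

Fix: Cast one side to REAL so the division keeps the fractional part

Corrected query:
SELECT customer, SUM(quantity) * 1.0 / COUNT(*) AS avg_quantity FROM orders GROUP BY customer

Result:
customer | avg_quantity
---------+-------------
Bob      | 7.333333    
Dave     | 12          
Eve      | 5           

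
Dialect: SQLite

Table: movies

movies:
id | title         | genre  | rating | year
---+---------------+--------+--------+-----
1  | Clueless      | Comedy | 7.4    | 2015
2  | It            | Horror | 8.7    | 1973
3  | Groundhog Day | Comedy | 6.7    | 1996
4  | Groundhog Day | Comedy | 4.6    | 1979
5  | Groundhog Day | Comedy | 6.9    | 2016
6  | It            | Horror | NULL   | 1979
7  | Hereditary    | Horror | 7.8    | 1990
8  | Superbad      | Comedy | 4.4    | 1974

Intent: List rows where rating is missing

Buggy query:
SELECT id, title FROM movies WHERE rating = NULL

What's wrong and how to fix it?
Bug: '= NULL' is always unknown in SQL three-valued logic, so no rows match

Fix: Use IS NULL to test for NULL

Corrected query:
SELECT id, title FROM movies WHERE rating IS NULL

Result:
id | title
---+------
6  | It   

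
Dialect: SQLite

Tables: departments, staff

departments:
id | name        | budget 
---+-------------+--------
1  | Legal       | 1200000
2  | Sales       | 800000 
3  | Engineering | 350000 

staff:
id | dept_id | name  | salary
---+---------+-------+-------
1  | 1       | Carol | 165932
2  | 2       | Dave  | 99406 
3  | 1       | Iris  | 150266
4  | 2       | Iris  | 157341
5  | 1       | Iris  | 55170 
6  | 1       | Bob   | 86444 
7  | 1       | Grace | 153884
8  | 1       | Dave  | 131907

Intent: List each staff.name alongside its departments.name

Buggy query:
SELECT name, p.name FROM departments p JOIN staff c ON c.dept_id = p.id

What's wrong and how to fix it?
Bug: 'name' exists in both joined tables, so the database can't tell which one is meant

Fix: Prefix ambiguous columns with the table alias

Corrected query:
SELECT c.name, p.name FROM departments p JOIN staff c ON c.dept_id = p.id

Result:
name  | name 
------+------
Carol | Legal
Dave  | Sales
Iris  | Legal
Iris  | Sales
Iris  | Legal
Bob   | Legal
Grace | Legal
Dave  | Legal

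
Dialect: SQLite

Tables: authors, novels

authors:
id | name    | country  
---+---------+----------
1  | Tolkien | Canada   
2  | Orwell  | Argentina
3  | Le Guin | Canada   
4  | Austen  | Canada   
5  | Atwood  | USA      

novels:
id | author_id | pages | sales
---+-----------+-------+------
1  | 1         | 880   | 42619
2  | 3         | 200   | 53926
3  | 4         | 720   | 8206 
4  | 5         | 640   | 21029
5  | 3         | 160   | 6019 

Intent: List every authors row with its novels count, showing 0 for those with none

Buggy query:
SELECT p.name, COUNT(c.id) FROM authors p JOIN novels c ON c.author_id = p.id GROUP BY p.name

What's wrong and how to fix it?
Bug: INNER JOIN drops authors rows that have no matching novels rows

Fix: Switch to LEFT JOIN to retain unmatched parent rows

Corrected query:
SELECT p.name, COUNT(c.id) FROM authors p LEFT JOIN novels c ON c.author_id = p.id GROUP BY p.name

Result:
name    | COUNT(c.id)
--------+------------
Atwood  | 1          
Austen  | 1          
Le Guin | 2          
Orwell  | 0          
Tolkien | 1          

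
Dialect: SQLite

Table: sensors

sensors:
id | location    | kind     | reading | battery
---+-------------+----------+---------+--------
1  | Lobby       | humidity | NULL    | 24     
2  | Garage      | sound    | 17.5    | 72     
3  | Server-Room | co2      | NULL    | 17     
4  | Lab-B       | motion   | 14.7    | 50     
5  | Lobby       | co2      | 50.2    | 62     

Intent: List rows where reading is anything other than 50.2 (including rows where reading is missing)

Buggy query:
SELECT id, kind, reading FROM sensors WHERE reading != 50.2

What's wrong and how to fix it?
Bug: Inequality against NULL is unknown, not true; rows with NULL are dropped

Fix: Add an explicit OR reading IS NULL to include the missing-value rows

Corrected query:
SELECT id, kind, reading FROM sensors WHERE reading != 50.2 OR reading IS NULL

Result:
id | kind     | reading
---+----------+--------
1  | humidity | NULL   
2  | sound    | 17.5   
3  | co2      | NULL   
4  | motion   | 14.7   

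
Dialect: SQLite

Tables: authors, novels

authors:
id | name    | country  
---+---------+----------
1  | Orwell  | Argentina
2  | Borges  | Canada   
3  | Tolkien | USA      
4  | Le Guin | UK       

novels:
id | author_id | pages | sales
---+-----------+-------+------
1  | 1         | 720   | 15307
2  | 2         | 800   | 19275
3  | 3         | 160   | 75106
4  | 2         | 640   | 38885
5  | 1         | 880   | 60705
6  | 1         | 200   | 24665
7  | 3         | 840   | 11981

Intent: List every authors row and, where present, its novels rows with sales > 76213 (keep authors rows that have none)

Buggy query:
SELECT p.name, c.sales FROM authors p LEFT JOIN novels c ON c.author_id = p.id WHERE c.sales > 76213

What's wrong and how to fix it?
Bug: A WHERE condition on the right-hand table after LEFT JOIN drops unmatched parents

Fix: Move the right-table condition into the ON clause so unmatched parents are kept

Corrected query:
SELECT p.name, c.sales FROM authors p LEFT JOIN novels c ON c.author_id = p.id AND c.sales > 76213

Result:
name    | sales
--------+------
Orwell  | NULL 
Borges  | NULL 
Tolkien | NULL 
Le Guin | NULL 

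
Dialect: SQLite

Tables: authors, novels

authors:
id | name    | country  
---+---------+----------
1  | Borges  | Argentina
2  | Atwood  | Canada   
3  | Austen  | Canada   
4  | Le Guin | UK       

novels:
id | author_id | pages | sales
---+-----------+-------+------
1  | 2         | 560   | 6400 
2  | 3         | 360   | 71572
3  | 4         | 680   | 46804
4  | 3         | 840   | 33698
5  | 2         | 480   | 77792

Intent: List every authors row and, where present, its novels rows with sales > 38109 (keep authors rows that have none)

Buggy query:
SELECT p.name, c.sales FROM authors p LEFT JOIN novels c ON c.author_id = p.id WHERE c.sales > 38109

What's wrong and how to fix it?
Bug: Filtering c.sales in WHERE discards the NULL rows produced by LEFT JOIN, turning it into an inner join

Fix: Move the right-table condition into the ON clause so unmatched parents are kept

Corrected query:
SELECT p.name, c.sales FROM authors p LEFT JOIN novels c ON c.author_id = p.id AND c.sales > 38109

Result:
name    | sales
--------+------
Borges  | NULL 
Atwood  | 77792
Austen  | 71572
Le Guin | 46804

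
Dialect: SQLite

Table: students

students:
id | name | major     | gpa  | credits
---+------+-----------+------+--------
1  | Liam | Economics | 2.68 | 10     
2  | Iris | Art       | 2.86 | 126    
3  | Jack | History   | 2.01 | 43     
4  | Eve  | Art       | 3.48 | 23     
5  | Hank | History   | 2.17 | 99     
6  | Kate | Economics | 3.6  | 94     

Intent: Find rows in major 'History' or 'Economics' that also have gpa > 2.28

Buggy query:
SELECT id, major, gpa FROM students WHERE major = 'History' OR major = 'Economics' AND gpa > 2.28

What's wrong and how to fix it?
Bug: AND binds tighter than OR, so this parses as major = 'History' OR (major = 'Economics' AND gpa > 2.28)

Fix: Group the OR with parentheses (or use IN), then AND the threshold

Corrected query:
SELECT id, major, gpa FROM students WHERE (major = 'History' OR major = 'Economics') AND gpa > 2.28

Result:
id | major     | gpa 
---+-----------+-----
1  | Economics | 2.68
6  | Economics | 3.6 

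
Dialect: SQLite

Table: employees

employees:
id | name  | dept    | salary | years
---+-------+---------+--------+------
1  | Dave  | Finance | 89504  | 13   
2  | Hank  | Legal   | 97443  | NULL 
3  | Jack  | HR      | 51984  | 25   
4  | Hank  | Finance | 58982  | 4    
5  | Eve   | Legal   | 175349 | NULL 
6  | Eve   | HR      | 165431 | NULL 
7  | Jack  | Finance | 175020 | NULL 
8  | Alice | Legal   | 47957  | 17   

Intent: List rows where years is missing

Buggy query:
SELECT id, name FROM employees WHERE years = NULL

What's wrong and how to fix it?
Bug: '= NULL' is always unknown in SQL three-valued logic, so no rows match

Fix: Use IS NULL to test for NULL

Corrected query:
SELECT id, name FROM employees WHERE years IS NULL

Result:
id | name
---+-----
2  | Hank
5  | Eve 
6  | Eve 
7  | Jack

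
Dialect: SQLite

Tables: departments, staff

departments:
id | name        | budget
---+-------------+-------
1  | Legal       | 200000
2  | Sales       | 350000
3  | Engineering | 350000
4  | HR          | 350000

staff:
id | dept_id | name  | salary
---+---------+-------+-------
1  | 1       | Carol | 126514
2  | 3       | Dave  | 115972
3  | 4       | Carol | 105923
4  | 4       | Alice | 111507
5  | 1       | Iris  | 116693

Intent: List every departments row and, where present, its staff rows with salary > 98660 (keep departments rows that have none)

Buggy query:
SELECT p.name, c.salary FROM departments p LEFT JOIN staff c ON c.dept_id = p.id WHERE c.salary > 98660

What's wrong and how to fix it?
Bug: Filtering c.salary in WHERE discards the NULL rows produced by LEFT JOIN, turning it into an inner join

Fix: Move the right-table condition into the ON clause so unmatched parents are kept

Corrected query:
SELECT p.name, c.salary FROM departments p LEFT JOIN staff c ON c.dept_id = p.id AND c.salary > 98660

Result:
name        | salary
------------+-------
Legal       | 116693
Legal       | 126514
Sales       | NULL  
Engineering | 115972
HR          | 105923
HR          | 111507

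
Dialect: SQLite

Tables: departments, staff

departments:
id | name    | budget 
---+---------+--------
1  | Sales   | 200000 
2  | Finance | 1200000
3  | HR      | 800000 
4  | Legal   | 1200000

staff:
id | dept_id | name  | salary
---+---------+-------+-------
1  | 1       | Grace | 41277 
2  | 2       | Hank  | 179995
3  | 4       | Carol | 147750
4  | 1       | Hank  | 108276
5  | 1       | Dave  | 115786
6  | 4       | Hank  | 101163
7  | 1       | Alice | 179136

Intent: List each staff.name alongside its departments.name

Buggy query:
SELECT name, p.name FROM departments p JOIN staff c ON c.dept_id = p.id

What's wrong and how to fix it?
Bug: Both tables have a 'name' column; the unqualified reference is ambiguous

Fix: Prefix ambiguous columns with the table alias

Corrected query:
SELECT c.name, p.name FROM departments p JOIN staff c ON c.dept_id = p.id

Result:
name  | name   
------+--------
Grace | Sales  
Hank  | Finance
Carol | Legal  
Hank  | Sales  
Dave  | Sales  
Hank  | Legal  
Alice | Sales  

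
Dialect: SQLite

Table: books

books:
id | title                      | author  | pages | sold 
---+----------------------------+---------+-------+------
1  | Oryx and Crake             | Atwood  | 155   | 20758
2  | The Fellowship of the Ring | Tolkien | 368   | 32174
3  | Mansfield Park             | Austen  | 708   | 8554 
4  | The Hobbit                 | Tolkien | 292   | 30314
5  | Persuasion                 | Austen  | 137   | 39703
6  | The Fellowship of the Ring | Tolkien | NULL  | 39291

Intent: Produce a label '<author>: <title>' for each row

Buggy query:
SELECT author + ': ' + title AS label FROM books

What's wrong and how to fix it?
Bug: SQLite uses || for string concatenation; + coerces text to numbers (yielding 0)

Fix: Replace + with || to concatenate text

Corrected query:
SELECT author || ': ' || title AS label FROM books

Result:
label                              
-----------------------------------
Atwood: Oryx and Crake             
Tolkien: The Fellowship of the Ring
Austen: Mansfield Park             
Tolkien: The Hobbit                
Austen: Persuasion                 
Tolkien: The Fellowship of the Ring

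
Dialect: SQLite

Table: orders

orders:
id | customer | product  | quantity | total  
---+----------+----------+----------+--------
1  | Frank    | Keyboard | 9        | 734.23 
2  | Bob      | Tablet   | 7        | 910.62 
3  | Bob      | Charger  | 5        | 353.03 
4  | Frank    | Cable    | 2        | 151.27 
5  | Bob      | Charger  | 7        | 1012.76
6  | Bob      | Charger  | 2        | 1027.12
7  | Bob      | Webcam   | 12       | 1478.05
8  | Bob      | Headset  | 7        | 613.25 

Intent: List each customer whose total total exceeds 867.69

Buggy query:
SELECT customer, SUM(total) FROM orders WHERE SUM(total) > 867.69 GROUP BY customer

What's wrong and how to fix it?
Bug: WHERE runs before GROUP BY, so aggregates aren't available there

Fix: Use HAVING (which filters groups after aggregation) instead of WHERE

Corrected query:
SELECT customer, SUM(total) FROM orders GROUP BY customer HAVING SUM(total) > 867.69

Result:
customer | SUM(total)
---------+-----------
Bob      | 5394.83   
Frank    | 885.5     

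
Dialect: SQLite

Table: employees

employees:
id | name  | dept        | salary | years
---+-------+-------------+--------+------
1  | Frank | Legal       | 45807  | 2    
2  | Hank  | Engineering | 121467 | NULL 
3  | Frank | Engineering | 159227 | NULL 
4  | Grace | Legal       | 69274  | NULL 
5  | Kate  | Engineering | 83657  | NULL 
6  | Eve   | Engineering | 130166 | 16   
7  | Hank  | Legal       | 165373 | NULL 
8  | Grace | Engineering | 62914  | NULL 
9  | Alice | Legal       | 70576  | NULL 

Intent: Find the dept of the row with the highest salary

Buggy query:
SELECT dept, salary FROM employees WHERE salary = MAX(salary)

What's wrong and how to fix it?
Bug: WHERE is evaluated per row; an aggregate over the whole table isn't defined there

Fix: Wrap MAX in a scalar subquery so WHERE compares against a single value

Corrected query:
SELECT dept, salary FROM employees WHERE salary = (SELECT MAX(salary) FROM employees)

Result:
dept  | salary
------+-------
Legal | 165373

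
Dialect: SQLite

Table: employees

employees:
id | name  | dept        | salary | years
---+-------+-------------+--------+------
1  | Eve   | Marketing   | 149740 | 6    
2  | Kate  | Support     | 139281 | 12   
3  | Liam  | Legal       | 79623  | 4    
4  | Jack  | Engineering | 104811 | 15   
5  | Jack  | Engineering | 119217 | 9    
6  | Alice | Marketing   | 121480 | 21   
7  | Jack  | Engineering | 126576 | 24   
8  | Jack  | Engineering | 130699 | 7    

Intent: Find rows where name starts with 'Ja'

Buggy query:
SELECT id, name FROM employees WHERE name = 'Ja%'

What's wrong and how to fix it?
Bug: '=' compares the literal string including the % character; pattern matching needs LIKE

Fix: Replace '=' with LIKE so 'Ja%' is treated as a pattern

Corrected query:
SELECT id, name FROM employees WHERE name LIKE 'Ja%'

Result:
id | name
---+-----
4  | Jack
5  | Jack
7  | Jack
8  | Jack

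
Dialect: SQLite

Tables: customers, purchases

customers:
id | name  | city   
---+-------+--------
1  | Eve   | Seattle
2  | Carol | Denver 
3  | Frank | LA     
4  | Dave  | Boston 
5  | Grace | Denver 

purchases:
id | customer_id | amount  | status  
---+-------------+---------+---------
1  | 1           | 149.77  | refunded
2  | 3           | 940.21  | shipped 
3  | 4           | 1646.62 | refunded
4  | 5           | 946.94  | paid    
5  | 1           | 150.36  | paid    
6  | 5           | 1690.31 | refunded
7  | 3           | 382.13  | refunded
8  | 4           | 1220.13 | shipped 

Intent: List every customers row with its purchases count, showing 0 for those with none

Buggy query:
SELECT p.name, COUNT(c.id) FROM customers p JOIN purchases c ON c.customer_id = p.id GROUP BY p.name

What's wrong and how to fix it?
Bug: An inner join excludes parents with zero children

Fix: Switch to LEFT JOIN to retain unmatched parent rows

Corrected query:
SELECT p.name, COUNT(c.id) FROM customers p LEFT JOIN purchases c ON c.customer_id = p.id GROUP BY p.name

Result:
name  | COUNT(c.id)
------+------------
Carol | 0          
Dave  | 2          
Eve   | 2          
Frank | 2          
Grace | 2          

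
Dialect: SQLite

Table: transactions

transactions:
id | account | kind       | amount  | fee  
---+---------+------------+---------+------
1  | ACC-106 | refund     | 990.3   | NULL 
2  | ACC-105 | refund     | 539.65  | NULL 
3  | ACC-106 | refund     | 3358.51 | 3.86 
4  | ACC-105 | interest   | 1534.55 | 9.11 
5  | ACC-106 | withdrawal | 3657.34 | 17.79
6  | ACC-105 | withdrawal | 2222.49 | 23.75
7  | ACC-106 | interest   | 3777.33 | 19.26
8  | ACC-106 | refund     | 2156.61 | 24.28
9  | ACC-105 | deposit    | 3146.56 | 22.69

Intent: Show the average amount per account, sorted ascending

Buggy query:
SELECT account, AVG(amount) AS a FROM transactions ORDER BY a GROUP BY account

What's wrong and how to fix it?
Bug: ORDER BY appears before GROUP BY; SQL clause order requires GROUP BY first

Fix: Move ORDER BY to the end, after GROUP BY

Corrected query:
SELECT account, AVG(amount) AS a FROM transactions GROUP BY account ORDER BY a

Result:
account | a        
--------+----------
ACC-105 | 1860.8125
ACC-106 | 2788.018 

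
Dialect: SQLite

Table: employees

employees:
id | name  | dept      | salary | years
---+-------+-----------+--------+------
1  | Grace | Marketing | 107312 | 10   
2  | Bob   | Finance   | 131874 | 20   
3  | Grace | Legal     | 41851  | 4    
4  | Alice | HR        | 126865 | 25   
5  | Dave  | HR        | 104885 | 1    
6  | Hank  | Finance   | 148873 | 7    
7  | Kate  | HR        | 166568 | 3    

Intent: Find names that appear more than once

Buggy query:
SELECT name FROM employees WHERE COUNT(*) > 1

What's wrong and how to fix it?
Bug: WHERE can't reference COUNT(*); aggregates are computed after WHERE

Fix: GROUP BY name, then filter groups with HAVING COUNT(*) > 1

Corrected query:
SELECT name FROM employees GROUP BY name HAVING COUNT(*) > 1

Result:
name 
-----
Grace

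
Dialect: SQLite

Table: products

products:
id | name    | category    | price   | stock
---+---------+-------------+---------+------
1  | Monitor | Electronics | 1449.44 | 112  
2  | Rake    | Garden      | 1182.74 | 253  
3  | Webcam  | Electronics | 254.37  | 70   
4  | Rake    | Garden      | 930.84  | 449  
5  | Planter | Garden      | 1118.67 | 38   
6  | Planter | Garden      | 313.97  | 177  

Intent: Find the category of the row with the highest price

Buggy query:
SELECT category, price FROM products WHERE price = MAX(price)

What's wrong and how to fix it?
Bug: MAX(price) is an aggregate and cannot be used directly in WHERE

Fix: Wrap MAX in a scalar subquery so WHERE compares against a single value

Corrected query:
SELECT category, price FROM products WHERE price = (SELECT MAX(price) FROM products)

Result:
category    | price  
------------+--------
Electronics | 1449.44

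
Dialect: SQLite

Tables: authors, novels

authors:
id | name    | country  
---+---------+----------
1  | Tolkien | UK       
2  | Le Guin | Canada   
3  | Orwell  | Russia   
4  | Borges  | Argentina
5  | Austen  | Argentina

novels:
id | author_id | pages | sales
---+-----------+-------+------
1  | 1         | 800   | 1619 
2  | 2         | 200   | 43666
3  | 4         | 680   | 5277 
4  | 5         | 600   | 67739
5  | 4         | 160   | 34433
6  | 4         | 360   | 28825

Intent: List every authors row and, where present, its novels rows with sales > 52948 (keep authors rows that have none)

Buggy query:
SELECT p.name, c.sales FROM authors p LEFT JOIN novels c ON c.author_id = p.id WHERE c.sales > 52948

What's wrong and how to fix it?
Bug: A WHERE condition on the right-hand table after LEFT JOIN drops unmatched parents

Fix: Put 'c.sales > 52948' in the JOIN's ON clause instead of WHERE

Corrected query:
SELECT p.name, c.sales FROM authors p LEFT JOIN novels c ON c.author_id = p.id AND c.sales > 52948

Result:
name    | sales
--------+------
Tolkien | NULL 
Le Guin | NULL 
Orwell  | NULL 
Borges  | NULL 
Austen  | 67739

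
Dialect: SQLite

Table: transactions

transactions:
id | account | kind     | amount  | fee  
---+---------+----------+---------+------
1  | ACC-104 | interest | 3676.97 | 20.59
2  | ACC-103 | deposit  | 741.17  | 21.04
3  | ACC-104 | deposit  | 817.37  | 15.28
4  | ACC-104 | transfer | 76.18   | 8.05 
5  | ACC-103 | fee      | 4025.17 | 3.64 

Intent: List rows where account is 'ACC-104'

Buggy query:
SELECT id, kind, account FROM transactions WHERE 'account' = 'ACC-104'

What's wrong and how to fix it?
Bug: Single quotes denote string literals in SQL; the column name is being compared as a constant string

Fix: Remove the quotes around the column name (or use double quotes for an identifier)

Corrected query:
SELECT id, kind, account FROM transactions WHERE account = 'ACC-104'

Result:
id | kind     | account
---+----------+--------
1  | interest | ACC-104
3  | deposit  | ACC-104
4  | transfer | ACC-104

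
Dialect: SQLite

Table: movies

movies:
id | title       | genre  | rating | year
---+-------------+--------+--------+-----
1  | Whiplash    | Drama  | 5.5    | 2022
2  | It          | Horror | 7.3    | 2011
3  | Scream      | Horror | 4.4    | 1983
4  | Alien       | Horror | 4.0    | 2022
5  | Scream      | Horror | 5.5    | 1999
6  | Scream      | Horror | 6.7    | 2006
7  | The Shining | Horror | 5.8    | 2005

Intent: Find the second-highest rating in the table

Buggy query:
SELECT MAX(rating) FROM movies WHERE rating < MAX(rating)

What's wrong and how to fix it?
Bug: The inner MAX is an aggregate inside WHERE, which is not allowed

Fix: Put the inner MAX in a scalar subquery

Corrected query:
SELECT MAX(rating) FROM movies WHERE rating < (SELECT MAX(rating) FROM movies)

Result:
MAX(rating)
-----------
6.7        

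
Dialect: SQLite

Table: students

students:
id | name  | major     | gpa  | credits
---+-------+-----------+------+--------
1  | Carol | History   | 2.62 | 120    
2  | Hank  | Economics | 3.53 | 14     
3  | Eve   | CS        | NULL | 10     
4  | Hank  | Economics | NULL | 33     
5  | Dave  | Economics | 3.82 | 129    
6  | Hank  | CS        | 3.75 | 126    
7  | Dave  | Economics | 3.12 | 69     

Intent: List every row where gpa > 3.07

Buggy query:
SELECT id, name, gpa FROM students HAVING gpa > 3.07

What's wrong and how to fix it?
Bug: HAVING filters the output of aggregation, but this query has no GROUP BY and no aggregate functions, so SQLite rejects it (HAVING clause on a non-aggregate query); the condition here is per row

Fix: Use WHERE for row-level filtering

Corrected query:
SELECT id, name, gpa FROM students WHERE gpa > 3.07

Result:
id | name | gpa 
---+------+-----
2  | Hank | 3.53
5  | Dave | 3.82
6  | Hank | 3.75
7  | Dave | 3.12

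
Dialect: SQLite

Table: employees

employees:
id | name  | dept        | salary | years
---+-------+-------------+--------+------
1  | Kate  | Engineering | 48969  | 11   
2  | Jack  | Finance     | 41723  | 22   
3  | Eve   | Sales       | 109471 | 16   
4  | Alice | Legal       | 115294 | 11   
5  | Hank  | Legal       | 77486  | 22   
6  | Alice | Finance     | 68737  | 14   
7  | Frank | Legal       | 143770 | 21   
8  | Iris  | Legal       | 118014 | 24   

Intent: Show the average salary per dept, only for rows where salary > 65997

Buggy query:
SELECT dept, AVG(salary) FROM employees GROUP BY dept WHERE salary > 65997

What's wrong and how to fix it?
Bug: Row-level WHERE must come before GROUP BY in the clause order

Fix: Move the WHERE clause before GROUP BY

Corrected query:
SELECT dept, AVG(salary) FROM employees WHERE salary > 65997 GROUP BY dept

Result:
dept    | AVG(salary)
--------+------------
Finance | 68737      
Legal   | 113641     
Sales   | 109471     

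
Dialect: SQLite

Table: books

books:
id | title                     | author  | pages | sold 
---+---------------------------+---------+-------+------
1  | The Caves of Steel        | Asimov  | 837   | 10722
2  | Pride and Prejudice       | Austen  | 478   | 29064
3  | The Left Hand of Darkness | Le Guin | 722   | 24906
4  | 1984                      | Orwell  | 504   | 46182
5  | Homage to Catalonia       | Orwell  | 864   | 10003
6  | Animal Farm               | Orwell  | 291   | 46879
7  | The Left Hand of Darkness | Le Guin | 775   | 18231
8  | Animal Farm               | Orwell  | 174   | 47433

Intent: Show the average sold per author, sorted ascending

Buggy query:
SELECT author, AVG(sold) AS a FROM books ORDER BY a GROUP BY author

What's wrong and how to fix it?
Bug: GROUP BY must precede ORDER BY

Fix: Reorder: SELECT … FROM … GROUP BY … ORDER BY …

Corrected query:
SELECT author, AVG(sold) AS a FROM books GROUP BY author ORDER BY a

Result:
author  | a       
--------+---------
Asimov  | 10722   
Le Guin | 21568.5 
Austen  | 29064   
Orwell  | 37624.25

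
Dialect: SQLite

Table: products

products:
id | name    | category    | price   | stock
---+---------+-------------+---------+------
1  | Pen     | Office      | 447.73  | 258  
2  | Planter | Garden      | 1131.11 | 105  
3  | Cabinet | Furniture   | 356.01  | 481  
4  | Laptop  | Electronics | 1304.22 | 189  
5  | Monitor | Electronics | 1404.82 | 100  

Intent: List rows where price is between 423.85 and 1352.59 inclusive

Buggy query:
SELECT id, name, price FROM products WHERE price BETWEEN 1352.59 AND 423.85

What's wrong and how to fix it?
Bug: BETWEEN expects the lower bound first; with 1352.59 AND 423.85 the range is empty

Fix: Write BETWEEN 423.85 AND 1352.59

Corrected query:
SELECT id, name, price FROM products WHERE price BETWEEN 423.85 AND 1352.59

Result:
id | name    | price  
---+---------+--------
1  | Pen     | 447.73 
2  | Planter | 1131.11
4  | Laptop  | 1304.22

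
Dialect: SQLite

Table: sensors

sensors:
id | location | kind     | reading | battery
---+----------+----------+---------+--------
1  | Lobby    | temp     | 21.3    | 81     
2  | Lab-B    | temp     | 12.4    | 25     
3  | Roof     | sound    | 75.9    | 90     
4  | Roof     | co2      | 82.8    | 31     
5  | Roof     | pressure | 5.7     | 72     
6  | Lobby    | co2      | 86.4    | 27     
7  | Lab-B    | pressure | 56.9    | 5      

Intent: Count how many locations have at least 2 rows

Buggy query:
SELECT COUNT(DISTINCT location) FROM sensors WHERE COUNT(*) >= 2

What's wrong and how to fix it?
Bug: WHERE filters individual rows, not groups, so a group-level COUNT is invalid there

Fix: Group first with HAVING COUNT(*) >= 2, then COUNT the resulting groups

Corrected query:
SELECT COUNT(*) FROM (SELECT location FROM sensors GROUP BY location HAVING COUNT(*) >= 2)

Result:
COUNT(*)
--------
3       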